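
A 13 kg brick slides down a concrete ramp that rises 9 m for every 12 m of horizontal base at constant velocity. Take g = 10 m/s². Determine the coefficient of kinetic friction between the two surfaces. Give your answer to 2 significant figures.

At constant velocity the net force along the incline is zero: mg sin 36.87° = μ mg cos 36.87°.
So μ = tan 36.87° = 0.6000 / 0.8000 = 0.7500.

0.75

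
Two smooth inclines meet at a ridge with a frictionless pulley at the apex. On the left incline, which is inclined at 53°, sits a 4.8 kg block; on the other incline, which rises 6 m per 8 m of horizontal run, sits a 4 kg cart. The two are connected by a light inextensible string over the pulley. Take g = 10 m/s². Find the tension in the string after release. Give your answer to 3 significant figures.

30.5 N

Resolve each weight along its own incline: the 4.8 kg mass has component 4.8 × 10 × sin 53° = 38.335 N down its slope, and the 4 kg mass has 4 × 10 × sin 36.87° = 24.000 N down its slope.
The 4.8 kg side's 38.335 N exceeds the other side's 24.000 N, so that mass slides down and the 4 kg mass slides up. Taking that direction as positive, Newton's second law for the whole system gives 38.335 − 24.000 = (4.8 + 4) a, so a = 14.335 / 8.8 = 1.6290 m/s².
For the 4 kg mass (up-slope positive): T − 24.000 = 4 × 1.6290, so T = 30.516 N.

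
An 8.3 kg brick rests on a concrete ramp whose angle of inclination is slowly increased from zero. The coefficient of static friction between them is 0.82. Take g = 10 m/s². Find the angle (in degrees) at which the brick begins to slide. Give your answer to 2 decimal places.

39.35°

At the threshold of sliding, static friction is at its maximum μ_s N and exactly balances the weight component along the incline: mg sin θ = μ_s mg cos θ.
Hence tan θ = μ_s = 0.82, so θ = arctan(0.82) = 39.3518°.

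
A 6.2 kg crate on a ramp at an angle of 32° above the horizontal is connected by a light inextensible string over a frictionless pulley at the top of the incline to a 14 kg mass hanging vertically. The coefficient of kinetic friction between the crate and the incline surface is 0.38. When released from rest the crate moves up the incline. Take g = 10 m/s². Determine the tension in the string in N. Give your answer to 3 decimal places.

79.589 N

For the crate on the incline: the weight component along the slope is m₁g sin 32° = 6.2 × 10 × 0.5299 = 32.854 N and the normal force is N = m₁g cos 32° = 52.579 N.
Kinetic friction opposes the crate's motion up the incline: f = μN = 0.38 × 52.579 = 19.980 N acting down the slope.
Newton's second law for the crate (up-slope positive): T − 32.854 − 19.980 = 6.2 a. For the hanging mass (downward positive): 14 × 10 − T = 14 a.
Adding the two equations eliminates T: 87.166 = 20.2 a, so a = 4.3151 m/s².
Then from the hanging mass's equation, T = 14 × (10 − 4.3151) = 79.589 N.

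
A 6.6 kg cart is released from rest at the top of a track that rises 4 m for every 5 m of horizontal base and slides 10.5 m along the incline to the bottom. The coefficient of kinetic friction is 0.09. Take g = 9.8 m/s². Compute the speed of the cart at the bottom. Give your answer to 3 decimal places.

10.682 m/s

The weight component along the incline is mg sin 38.66° = 40.405 N and the normal force is N = mg cos 38.66° = 50.507 N.
Friction up the slope is f = μN = 0.09 × 50.507 = 4.546 N, so the net downslope force is 40.405 − 4.546 = 35.859 N and a = 35.859 / 6.6 = 5.4332 m/s².
Starting from rest over a distance of 10.5 m, v² = 2aL = 2 × 5.4332 × 10.5 = 114.0972, so v = 10.6816 m/s.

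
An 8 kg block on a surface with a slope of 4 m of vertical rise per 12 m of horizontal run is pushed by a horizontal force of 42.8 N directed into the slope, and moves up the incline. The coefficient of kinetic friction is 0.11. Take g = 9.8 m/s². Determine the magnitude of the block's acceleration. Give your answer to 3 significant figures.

0.768 m/s²

The horizontal push has components F cos 18.43° = 42.8 × 0.9487 = 40.604 N up the incline and F sin 18.43° = 42.8 × 0.3162 = 13.533 N pressing into the surface.
The normal force is therefore N = mg cos 18.43° + F sin 18.43° = 74.378 + 13.533 = 87.911 N, and kinetic friction down the slope is μN = 0.11 × 87.911 = 9.670 N.
Along the incline: F cos 18.43° − mg sin 18.43° − μN = ma, so 40.604 − 24.790 − 9.670 = 8 a, giving a = 0.7680 m/s².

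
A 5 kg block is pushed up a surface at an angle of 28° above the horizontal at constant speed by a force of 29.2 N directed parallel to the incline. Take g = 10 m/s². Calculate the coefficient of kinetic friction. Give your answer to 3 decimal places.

0.130

At constant speed ΣF = 0 along the incline. The applied 29.2 N acts up the slope; the weight component mg sin 28° = 23.474 N and kinetic friction μN both act down the slope.
So 29.2 = 23.474 + μ × 44.147, giving μ = (29.2 − 23.474) / 44.147 = 0.1297.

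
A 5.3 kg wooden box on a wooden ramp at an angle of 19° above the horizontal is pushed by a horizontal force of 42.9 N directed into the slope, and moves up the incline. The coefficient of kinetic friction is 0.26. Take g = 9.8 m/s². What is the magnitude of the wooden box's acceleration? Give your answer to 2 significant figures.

The horizontal push has components F cos 19° = 42.9 × 0.9455 = 40.562 N up the incline and F sin 19° = 42.9 × 0.3256 = 13.968 N pressing into the surface.
The normal force is therefore N = mg cos 19° + F sin 19° = 49.109 + 13.968 = 63.077 N, and kinetic friction down the slope is μN = 0.26 × 63.077 = 16.400 N.
Along the incline: F cos 19° − mg sin 19° − μN = ma, so 40.562 − 16.912 − 16.400 = 5.3 a, giving a = 1.3679 m/s².

1.4 m/s²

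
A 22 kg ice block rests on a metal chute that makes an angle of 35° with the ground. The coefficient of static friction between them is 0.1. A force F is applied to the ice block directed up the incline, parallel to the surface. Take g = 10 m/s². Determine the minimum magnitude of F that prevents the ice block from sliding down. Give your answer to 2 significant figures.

The normal force is N = mg cos 35° = 180.213 N. With F at its minimum the ice block is on the verge of sliding down, so static friction is at its maximum μ_s N = 0.1 × 180.213 = 18.021 N and acts up the slope.
Equilibrium along the incline: F + μ_s N = mg sin 35°, so F = 126.187 − 18.021 = 108.166 N.

110 N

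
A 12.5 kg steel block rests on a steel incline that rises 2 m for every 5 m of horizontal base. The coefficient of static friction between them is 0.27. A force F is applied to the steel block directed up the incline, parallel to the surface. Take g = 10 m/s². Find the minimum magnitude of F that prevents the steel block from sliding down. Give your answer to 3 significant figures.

15.1 N

The normal force is N = mg cos 21.80° = 116.060 N. With F at its minimum the steel block is on the verge of sliding down, so static friction is at its maximum μ_s N = 0.27 × 116.060 = 31.336 N and acts up the slope.
Equilibrium along the incline: F + μ_s N = mg sin 21.80°, so F = 46.424 − 31.336 = 15.088 N.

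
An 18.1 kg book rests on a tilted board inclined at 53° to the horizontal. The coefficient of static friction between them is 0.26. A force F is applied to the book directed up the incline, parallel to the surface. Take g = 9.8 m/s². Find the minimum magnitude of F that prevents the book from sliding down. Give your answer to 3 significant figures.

The normal force is N = mg cos 53° = 106.750 N. With F at its minimum the book is on the verge of sliding down, so static friction is at its maximum μ_s N = 0.26 × 106.750 = 27.755 N and acts up the slope.
Equilibrium along the incline: F + μ_s N = mg sin 53°, so F = 141.662 − 27.755 = 113.907 N.

114 N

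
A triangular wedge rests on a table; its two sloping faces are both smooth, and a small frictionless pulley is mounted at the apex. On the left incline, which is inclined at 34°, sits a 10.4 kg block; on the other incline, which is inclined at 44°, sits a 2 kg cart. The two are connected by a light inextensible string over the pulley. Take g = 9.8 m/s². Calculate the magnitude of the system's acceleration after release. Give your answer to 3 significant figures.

3.50 m/s²

Resolve each weight along its own incline: the 10.4 kg mass has component 10.4 × 9.8 × sin 34° = 56.993 N down its slope, and the 2 kg mass has 2 × 9.8 × sin 44° = 13.615 N down its slope.
The 10.4 kg side's 56.993 N exceeds the other side's 13.615 N, so that mass slides down and the 2 kg mass slides up. Taking that direction as positive, Newton's second law for the whole system gives 56.993 − 13.615 = (10.4 + 2) a, so a = 43.378 / 12.4 = 3.4982 m/s².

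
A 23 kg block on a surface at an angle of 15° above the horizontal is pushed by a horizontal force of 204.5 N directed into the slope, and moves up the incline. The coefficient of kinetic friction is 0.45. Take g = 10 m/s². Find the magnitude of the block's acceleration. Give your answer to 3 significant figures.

The horizontal push has components F cos 15° = 204.5 × 0.9659 = 197.527 N up the incline and F sin 15° = 204.5 × 0.2588 = 52.925 N pressing into the surface.
The normal force is therefore N = mg cos 15° + F sin 15° = 222.157 + 52.925 = 275.082 N, and kinetic friction down the slope is μN = 0.45 × 275.082 = 123.787 N.
Along the incline: F cos 15° − mg sin 15° − μN = ma, so 197.527 − 59.524 − 123.787 = 23 a, giving a = 0.6181 m/s².

0.618 m/s²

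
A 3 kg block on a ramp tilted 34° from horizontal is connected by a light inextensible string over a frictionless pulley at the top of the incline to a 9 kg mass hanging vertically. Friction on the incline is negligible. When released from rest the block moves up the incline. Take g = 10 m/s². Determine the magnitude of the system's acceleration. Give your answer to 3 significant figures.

For the block on the incline: the weight component along the slope is m₁g sin 34° = 3 × 10 × 0.5592 = 16.776 N and the normal force is N = m₁g cos 34° = 24.871 N.
Newton's second law for the block (up-slope positive): T − 16.776 = 3 a. For the hanging mass (downward positive): 9 × 10 − T = 9 a.
Adding the two equations eliminates T: 73.224 = 12 a, so a = 6.1020 m/s².

6.10 m/s²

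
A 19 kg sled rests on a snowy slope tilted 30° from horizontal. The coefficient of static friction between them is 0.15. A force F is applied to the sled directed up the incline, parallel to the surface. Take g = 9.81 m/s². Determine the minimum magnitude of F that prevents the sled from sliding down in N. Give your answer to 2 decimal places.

The normal force is N = mg cos 30° = 161.418 N. With F at its minimum the sled is on the verge of sliding down, so static friction is at its maximum μ_s N = 0.15 × 161.418 = 24.213 N and acts up the slope.
Equilibrium along the incline: F + μ_s N = mg sin 30°, so F = 93.195 − 24.213 = 68.982 N.

68.98 N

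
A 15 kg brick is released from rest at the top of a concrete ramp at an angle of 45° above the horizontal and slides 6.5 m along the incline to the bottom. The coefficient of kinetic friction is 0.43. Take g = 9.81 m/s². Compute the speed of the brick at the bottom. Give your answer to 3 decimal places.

7.169 m/s

The weight component along the incline is mg sin 45° = 104.051 N and the normal force is N = mg cos 45° = 104.051 N.
Friction up the slope is f = μN = 0.43 × 104.051 = 44.742 N, so the net downslope force is 104.051 − 44.742 = 59.309 N and a = 59.309 / 15 = 3.9539 m/s².
Starting from rest over a distance of 6.5 m, v² = 2aL = 2 × 3.9539 × 6.5 = 51.4007, so v = 7.1694 m/s.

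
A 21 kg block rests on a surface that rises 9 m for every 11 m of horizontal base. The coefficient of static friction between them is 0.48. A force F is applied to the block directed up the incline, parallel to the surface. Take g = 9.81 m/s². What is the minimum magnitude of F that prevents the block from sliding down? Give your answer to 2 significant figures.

54 N

The normal force is N = mg cos 39.29° = 159.443 N. With F at its minimum the block is on the verge of sliding down, so static friction is at its maximum μ_s N = 0.48 × 159.443 = 76.533 N and acts up the slope.
Equilibrium along the incline: F + μ_s N = mg sin 39.29°, so F = 130.453 − 76.533 = 53.920 N.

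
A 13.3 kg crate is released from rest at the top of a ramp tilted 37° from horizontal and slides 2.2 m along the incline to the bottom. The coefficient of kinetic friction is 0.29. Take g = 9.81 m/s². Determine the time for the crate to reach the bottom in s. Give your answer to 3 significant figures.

1.10 s

The weight component along the incline is mg sin 37° = 78.521 N and the normal force is N = mg cos 37° = 104.200 N.
Friction up the slope is f = μN = 0.29 × 104.200 = 30.218 N, so the net downslope force is 78.521 − 30.218 = 48.303 N and a = 48.303 / 13.3 = 3.6318 m/s².
Starting from rest, L = ½at², so t = √(2L/a) = √(2 × 2.2 / 3.6318) = 1.1007 s.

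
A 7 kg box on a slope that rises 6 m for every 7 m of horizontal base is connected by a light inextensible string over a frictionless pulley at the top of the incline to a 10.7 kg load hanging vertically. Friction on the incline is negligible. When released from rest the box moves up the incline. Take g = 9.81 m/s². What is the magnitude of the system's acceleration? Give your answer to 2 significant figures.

For the box on the incline: the weight component along the slope is m₁g sin 40.60° = 7 × 9.81 × 0.6508 = 44.690 N and the normal force is N = m₁g cos 40.60° = 52.138 N.
Newton's second law for the box (up-slope positive): T − 44.690 = 7 a. For the hanging load (downward positive): 10.7 × 9.81 − T = 10.7 a.
Adding the two equations eliminates T: 60.277 = 17.7 a, so a = 3.4055 m/s².

3.4 m/s²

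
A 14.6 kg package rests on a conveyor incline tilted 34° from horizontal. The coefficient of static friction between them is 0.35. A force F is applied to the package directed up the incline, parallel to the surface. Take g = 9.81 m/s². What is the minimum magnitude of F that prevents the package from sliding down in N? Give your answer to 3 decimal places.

38.532 N

The normal force is N = mg cos 34° = 118.740 N. With F at its minimum the package is on the verge of sliding down, so static friction is at its maximum μ_s N = 0.35 × 118.740 = 41.559 N and acts up the slope.
Equilibrium along the incline: F + μ_s N = mg sin 34°, so F = 80.091 − 41.559 = 38.532 N.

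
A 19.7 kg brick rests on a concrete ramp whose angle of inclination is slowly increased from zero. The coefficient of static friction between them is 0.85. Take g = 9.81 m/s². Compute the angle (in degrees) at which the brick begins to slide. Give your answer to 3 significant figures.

40.4°

At the threshold of sliding, static friction is at its maximum μ_s N and exactly balances the weight component along the incline: mg sin θ = μ_s mg cos θ.
Hence tan θ = μ_s = 0.85, so θ = arctan(0.85) = 40.3645°.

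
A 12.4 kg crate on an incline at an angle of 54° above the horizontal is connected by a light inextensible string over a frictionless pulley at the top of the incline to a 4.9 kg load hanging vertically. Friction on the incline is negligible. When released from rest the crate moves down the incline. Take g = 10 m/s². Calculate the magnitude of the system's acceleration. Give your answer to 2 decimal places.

2.97 m/s²

For the crate on the incline: the weight component along the slope is m₁g sin 54° = 12.4 × 10 × 0.8090 = 100.316 N and the normal force is N = m₁g cos 54° = 72.885 N.
Newton's second law for the crate (down-slope positive): 100.316 − T = 12.4 a. For the hanging load (upward positive): T − 4.9 × 10 = 4.9 a.
Adding the two equations eliminates T: 51.316 = 17.3 a, so a = 2.9662 m/s².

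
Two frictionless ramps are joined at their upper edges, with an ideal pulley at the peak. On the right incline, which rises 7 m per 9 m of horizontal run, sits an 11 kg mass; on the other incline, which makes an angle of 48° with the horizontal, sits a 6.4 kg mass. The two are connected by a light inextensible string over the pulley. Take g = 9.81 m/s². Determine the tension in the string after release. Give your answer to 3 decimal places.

Resolve each weight along its own incline: the 11 kg mass has component 11 × 9.81 × sin 37.87° = 66.250 N down its slope, and the 6.4 kg mass has 6.4 × 9.81 × sin 48° = 46.658 N down its slope.
The 11 kg side's 66.250 N exceeds the other side's 46.658 N, so that mass slides down and the 6.4 kg mass slides up. Taking that direction as positive, Newton's second law for the whole system gives 66.250 − 46.658 = (11 + 6.4) a, so a = 19.592 / 17.4 = 1.1260 m/s².
For the 6.4 kg mass (up-slope positive): T − 46.658 = 6.4 × 1.1260, so T = 53.864 N.

53.864 N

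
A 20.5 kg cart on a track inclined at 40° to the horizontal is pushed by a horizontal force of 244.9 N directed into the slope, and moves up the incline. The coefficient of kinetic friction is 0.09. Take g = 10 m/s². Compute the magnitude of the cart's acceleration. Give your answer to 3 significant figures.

The horizontal push has components F cos 40° = 244.9 × 0.7660 = 187.593 N up the incline and F sin 40° = 244.9 × 0.6428 = 157.422 N pressing into the surface.
The normal force is therefore N = mg cos 40° + F sin 40° = 157.030 + 157.422 = 314.452 N, and kinetic friction down the slope is μN = 0.09 × 314.452 = 28.301 N.
Along the incline: F cos 40° − mg sin 40° − μN = ma, so 187.593 − 131.774 − 28.301 = 20.5 a, giving a = 1.3423 m/s².

1.34 m/s²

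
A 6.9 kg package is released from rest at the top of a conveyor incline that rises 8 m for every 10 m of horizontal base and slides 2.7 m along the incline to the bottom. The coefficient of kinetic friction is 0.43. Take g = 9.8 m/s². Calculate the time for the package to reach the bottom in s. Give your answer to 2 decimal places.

The weight component along the incline is mg sin 38.66° = 42.242 N and the normal force is N = mg cos 38.66° = 52.802 N.
Friction up the slope is f = μN = 0.43 × 52.802 = 22.705 N, so the net downslope force is 42.242 − 22.705 = 19.537 N and a = 19.537 / 6.9 = 2.8314 m/s².
Starting from rest, L = ½at², so t = √(2L/a) = √(2 × 2.7 / 2.8314) = 1.3810 s.

1.38 s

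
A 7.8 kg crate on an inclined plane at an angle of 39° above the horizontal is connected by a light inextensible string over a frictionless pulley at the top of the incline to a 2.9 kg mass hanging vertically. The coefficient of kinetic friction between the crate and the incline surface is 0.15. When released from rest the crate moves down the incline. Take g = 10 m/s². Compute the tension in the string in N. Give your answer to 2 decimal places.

31.98 N

For the crate on the incline: the weight component along the slope is m₁g sin 39° = 7.8 × 10 × 0.6293 = 49.085 N and the normal force is N = m₁g cos 39° = 60.617 N.
Kinetic friction opposes the crate's motion down the incline: f = μN = 0.15 × 60.617 = 9.093 N acting up the slope.
Newton's second law for the crate (down-slope positive): 49.085 − 9.093 − T = 7.8 a. For the hanging mass (upward positive): T − 2.9 × 10 = 2.9 a.
Adding the two equations eliminates T: 10.992 = 10.7 a, so a = 1.0273 m/s².
Then from the hanging mass's equation, T = 2.9 × (10 + 1.0273) = 31.979 N.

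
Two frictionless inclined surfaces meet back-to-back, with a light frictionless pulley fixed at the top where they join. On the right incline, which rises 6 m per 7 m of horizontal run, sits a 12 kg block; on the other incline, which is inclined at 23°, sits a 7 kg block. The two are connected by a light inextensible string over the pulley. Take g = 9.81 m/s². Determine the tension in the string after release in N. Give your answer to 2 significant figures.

45 N

Resolve each weight along its own incline: the 12 kg mass has component 12 × 9.81 × sin 40.60° = 76.611 N down its slope, and the 7 kg mass has 7 × 9.81 × sin 23° = 26.832 N down its slope.
The 12 kg side's 76.611 N exceeds the other side's 26.832 N, so that mass slides down and the 7 kg mass slides up. Taking that direction as positive, Newton's second law for the whole system gives 76.611 − 26.832 = (12 + 7) a, so a = 49.779 / 19 = 2.6199 m/s².
For the 7 kg mass (up-slope positive): T − 26.832 = 7 × 2.6199, so T = 45.171 N.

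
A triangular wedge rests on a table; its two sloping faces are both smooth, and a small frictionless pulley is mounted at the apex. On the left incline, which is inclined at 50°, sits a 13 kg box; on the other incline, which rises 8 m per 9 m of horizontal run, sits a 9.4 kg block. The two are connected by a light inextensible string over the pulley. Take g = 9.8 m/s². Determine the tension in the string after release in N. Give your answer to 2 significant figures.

Resolve each weight along its own incline: the 13 kg mass has component 13 × 9.8 × sin 50° = 97.594 N down its slope, and the 9.4 kg mass has 9.4 × 9.8 × sin 41.63° = 61.201 N down its slope.
The 13 kg side's 97.594 N exceeds the other side's 61.201 N, so that mass slides down and the 9.4 kg mass slides up. Taking that direction as positive, Newton's second law for the whole system gives 97.594 − 61.201 = (13 + 9.4) a, so a = 36.393 / 22.4 = 1.6247 m/s².
For the 9.4 kg mass (up-slope positive): T − 61.201 = 9.4 × 1.6247, so T = 76.473 N.

76 N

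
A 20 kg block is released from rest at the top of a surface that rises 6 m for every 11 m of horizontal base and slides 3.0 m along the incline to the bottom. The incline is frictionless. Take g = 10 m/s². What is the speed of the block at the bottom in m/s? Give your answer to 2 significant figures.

The weight component along the incline is mg sin 28.61° = 95.770 N and the normal force is N = mg cos 28.61° = 175.579 N.
With no friction, a = g sin 28.61° = 4.7885 m/s².
Starting from rest over a distance of 3.0 m, v² = 2aL = 2 × 4.7885 × 3.0 = 28.7310, so v = 5.3601 m/s.

5.4 m/s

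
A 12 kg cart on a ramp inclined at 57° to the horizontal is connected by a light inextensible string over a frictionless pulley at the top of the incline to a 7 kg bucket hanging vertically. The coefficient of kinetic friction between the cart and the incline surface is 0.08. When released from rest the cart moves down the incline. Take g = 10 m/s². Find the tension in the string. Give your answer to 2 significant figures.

For the cart on the incline: the weight component along the slope is m₁g sin 57° = 12 × 10 × 0.8387 = 100.644 N and the normal force is N = m₁g cos 57° = 65.357 N.
Kinetic friction opposes the cart's motion down the incline: f = μN = 0.08 × 65.357 = 5.229 N acting up the slope.
Newton's second law for the cart (down-slope positive): 100.644 − 5.229 − T = 12 a. For the hanging bucket (upward positive): T − 7 × 10 = 7 a.
Adding the two equations eliminates T: 25.415 = 19 a, so a = 1.3376 m/s².
Then from the hanging bucket's equation, T = 7 × (10 + 1.3376) = 79.363 N.

79 N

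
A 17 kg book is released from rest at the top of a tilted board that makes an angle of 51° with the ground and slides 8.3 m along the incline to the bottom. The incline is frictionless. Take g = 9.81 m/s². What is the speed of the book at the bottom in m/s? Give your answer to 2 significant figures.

The weight component along the incline is mg sin 51° = 129.605 N and the normal force is N = mg cos 51° = 104.952 N.
With no friction, a = g sin 51° = 7.6238 m/s².
Starting from rest over a distance of 8.3 m, v² = 2aL = 2 × 7.6238 × 8.3 = 126.5551, so v = 11.2497 m/s.

11 m/s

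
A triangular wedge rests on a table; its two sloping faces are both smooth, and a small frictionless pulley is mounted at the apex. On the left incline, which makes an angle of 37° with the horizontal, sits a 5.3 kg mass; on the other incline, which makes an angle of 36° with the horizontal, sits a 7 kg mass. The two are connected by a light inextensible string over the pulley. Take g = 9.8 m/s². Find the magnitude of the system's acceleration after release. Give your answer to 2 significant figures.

Resolve each weight along its own incline: the 5.3 kg mass has component 5.3 × 9.8 × sin 37° = 31.258 N down its slope, and the 7 kg mass has 7 × 9.8 × sin 36° = 40.322 N down its slope.
The 7 kg side's 40.322 N exceeds the other side's 31.258 N, so that mass slides down and the 5.3 kg mass slides up. Taking that direction as positive, Newton's second law for the whole system gives 40.322 − 31.258 = (5.3 + 7) a, so a = 9.064 / 12.3 = 0.7369 m/s².

0.74 m/s²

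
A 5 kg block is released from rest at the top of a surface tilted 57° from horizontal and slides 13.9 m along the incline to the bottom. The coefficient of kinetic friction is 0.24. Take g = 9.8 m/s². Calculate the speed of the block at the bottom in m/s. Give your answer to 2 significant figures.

The weight component along the incline is mg sin 57° = 41.095 N and the normal force is N = mg cos 57° = 26.687 N.
Friction up the slope is f = μN = 0.24 × 26.687 = 6.405 N, so the net downslope force is 41.095 − 6.405 = 34.690 N and a = 34.690 / 5 = 6.9380 m/s².
Starting from rest over a distance of 13.9 m, v² = 2aL = 2 × 6.9380 × 13.9 = 192.8764, so v = 13.8880 m/s.

14 m/s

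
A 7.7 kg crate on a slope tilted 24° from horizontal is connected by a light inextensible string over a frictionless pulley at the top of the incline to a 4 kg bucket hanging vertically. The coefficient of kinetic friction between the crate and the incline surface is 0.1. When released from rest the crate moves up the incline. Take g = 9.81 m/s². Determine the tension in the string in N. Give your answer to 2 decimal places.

For the crate on the incline: the weight component along the slope is m₁g sin 24° = 7.7 × 9.81 × 0.4067 = 30.721 N and the normal force is N = m₁g cos 24° = 69.006 N.
Kinetic friction opposes the crate's motion up the incline: f = μN = 0.1 × 69.006 = 6.901 N acting down the slope.
Newton's second law for the crate (up-slope positive): T − 30.721 − 6.901 = 7.7 a. For the hanging bucket (downward positive): 4 × 9.81 − T = 4 a.
Adding the two equations eliminates T: 1.618 = 11.7 a, so a = 0.1383 m/s².
Then from the hanging bucket's equation, T = 4 × (9.81 − 0.1383) = 38.687 N.

38.69 N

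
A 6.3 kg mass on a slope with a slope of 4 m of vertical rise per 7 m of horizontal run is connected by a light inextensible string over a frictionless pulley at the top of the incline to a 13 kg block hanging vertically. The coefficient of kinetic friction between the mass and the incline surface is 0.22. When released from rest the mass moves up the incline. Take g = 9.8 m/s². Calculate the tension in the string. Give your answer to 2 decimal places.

70.16 N

For the mass on the incline: the weight component along the slope is m₁g sin 29.74° = 6.3 × 9.8 × 0.4961 = 30.629 N and the normal force is N = m₁g cos 29.74° = 53.605 N.
Kinetic friction opposes the mass's motion up the incline: f = μN = 0.22 × 53.605 = 11.793 N acting down the slope.
Newton's second law for the mass (up-slope positive): T − 30.629 − 11.793 = 6.3 a. For the hanging block (downward positive): 13 × 9.8 − T = 13 a.
Adding the two equations eliminates T: 84.978 = 19.3 a, so a = 4.4030 m/s².
Then from the hanging block's equation, T = 13 × (9.8 − 4.4030) = 70.161 N.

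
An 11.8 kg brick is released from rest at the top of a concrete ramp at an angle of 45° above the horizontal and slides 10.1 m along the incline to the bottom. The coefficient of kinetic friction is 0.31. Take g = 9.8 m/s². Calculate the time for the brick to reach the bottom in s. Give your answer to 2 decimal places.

The weight component along the incline is mg sin 45° = 81.770 N and the normal force is N = mg cos 45° = 81.770 N.
Friction up the slope is f = μN = 0.31 × 81.770 = 25.349 N, so the net downslope force is 81.770 − 25.349 = 56.421 N and a = 56.421 / 11.8 = 4.7814 m/s².
Starting from rest, L = ½at², so t = √(2L/a) = √(2 × 10.1 / 4.7814) = 2.0554 s.

2.06 s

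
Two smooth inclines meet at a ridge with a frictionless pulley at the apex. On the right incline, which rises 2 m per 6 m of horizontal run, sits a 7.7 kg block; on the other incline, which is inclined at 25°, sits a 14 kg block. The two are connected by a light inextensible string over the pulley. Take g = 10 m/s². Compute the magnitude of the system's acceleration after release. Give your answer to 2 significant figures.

Resolve each weight along its own incline: the 7.7 kg mass has component 7.7 × 10 × sin 18.43° = 24.350 N down its slope, and the 14 kg mass has 14 × 10 × sin 25° = 59.167 N down its slope.
The 14 kg side's 59.167 N exceeds the other side's 24.350 N, so that mass slides down and the 7.7 kg mass slides up. Taking that direction as positive, Newton's second law for the whole system gives 59.167 − 24.350 = (7.7 + 14) a, so a = 34.817 / 21.7 = 1.6045 m/s².

1.6 m/s²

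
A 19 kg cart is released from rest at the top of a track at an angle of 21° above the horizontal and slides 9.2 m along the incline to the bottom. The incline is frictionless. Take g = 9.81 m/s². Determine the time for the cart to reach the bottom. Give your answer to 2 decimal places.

The weight component along the incline is mg sin 21° = 66.796 N and the normal force is N = mg cos 21° = 174.010 N.
With no friction, a = g sin 21° = 3.5156 m/s².
Starting from rest, L = ½at², so t = √(2L/a) = √(2 × 9.2 / 3.5156) = 2.2878 s.

2.29 s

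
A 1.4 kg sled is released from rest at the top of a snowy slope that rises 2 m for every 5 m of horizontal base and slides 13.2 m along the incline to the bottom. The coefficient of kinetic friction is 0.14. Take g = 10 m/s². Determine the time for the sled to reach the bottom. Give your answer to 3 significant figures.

3.31 s

The weight component along the incline is mg sin 21.80° = 5.199 N and the normal force is N = mg cos 21.80° = 12.999 N.
Friction up the slope is f = μN = 0.14 × 12.999 = 1.820 N, so the net downslope force is 5.199 − 1.820 = 3.379 N and a = 3.379 / 1.4 = 2.4136 m/s².
Starting from rest, L = ½at², so t = √(2L/a) = √(2 × 13.2 / 2.4136) = 3.3073 s.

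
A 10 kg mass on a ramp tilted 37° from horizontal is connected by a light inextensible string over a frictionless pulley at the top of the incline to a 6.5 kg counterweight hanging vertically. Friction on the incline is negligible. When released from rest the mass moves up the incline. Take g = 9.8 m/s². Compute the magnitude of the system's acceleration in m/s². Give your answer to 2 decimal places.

For the mass on the incline: the weight component along the slope is m₁g sin 37° = 10 × 9.8 × 0.6018 = 58.976 N and the normal force is N = m₁g cos 37° = 78.266 N.
Newton's second law for the mass (up-slope positive): T − 58.976 = 10 a. For the hanging counterweight (downward positive): 6.5 × 9.8 − T = 6.5 a.
Adding the two equations eliminates T: 4.724 = 16.5 a, so a = 0.2863 m/s².

0.29 m/s²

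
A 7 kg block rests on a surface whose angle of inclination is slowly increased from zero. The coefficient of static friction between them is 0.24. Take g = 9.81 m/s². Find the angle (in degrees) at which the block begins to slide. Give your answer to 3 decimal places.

13.496°

At the threshold of sliding, static friction is at its maximum μ_s N and exactly balances the weight component along the incline: mg sin θ = μ_s mg cos θ.
Hence tan θ = μ_s = 0.24, so θ = arctan(0.24) = 13.4957°.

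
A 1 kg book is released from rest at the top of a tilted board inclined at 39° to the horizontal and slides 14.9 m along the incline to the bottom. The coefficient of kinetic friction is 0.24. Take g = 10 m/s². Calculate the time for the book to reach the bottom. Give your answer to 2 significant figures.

2.6 s

The weight component along the incline is mg sin 39° = 6.293 N and the normal force is N = mg cos 39° = 7.771 N.
Friction up the slope is f = μN = 0.24 × 7.771 = 1.865 N, so the net downslope force is 6.293 − 1.865 = 4.428 N and a = 4.428 / 1 = 4.4280 m/s².
Starting from rest, L = ½at², so t = √(2L/a) = √(2 × 14.9 / 4.4280) = 2.5942 s.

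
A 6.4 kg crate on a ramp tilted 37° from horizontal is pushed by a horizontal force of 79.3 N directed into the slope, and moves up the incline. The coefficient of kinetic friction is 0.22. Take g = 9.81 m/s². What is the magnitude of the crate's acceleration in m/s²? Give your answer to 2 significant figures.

0.63 m/s²

The horizontal push has components F cos 37° = 79.3 × 0.7986 = 63.329 N up the incline and F sin 37° = 79.3 × 0.6018 = 47.723 N pressing into the surface.
The normal force is therefore N = mg cos 37° + F sin 37° = 50.139 + 47.723 = 97.862 N, and kinetic friction down the slope is μN = 0.22 × 97.862 = 21.530 N.
Along the incline: F cos 37° − mg sin 37° − μN = ma, so 63.329 − 37.783 − 21.530 = 6.4 a, giving a = 0.6275 m/s².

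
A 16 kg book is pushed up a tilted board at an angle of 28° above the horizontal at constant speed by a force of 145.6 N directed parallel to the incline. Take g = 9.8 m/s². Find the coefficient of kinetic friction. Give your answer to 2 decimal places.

At constant speed ΣF = 0 along the incline. The applied 145.6 N acts up the slope; the weight component mg sin 28° = 73.613 N and kinetic friction μN both act down the slope.
So 145.6 = 73.613 + μ × 138.446, giving μ = (145.6 − 73.613) / 138.446 = 0.5200.

0.52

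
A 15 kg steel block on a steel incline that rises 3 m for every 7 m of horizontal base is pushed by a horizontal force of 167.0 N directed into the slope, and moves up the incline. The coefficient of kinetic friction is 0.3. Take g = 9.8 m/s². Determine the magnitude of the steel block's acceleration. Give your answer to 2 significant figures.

The horizontal push has components F cos 23.20° = 167.0 × 0.9191 = 153.490 N up the incline and F sin 23.20° = 167.0 × 0.3939 = 65.781 N pressing into the surface.
The normal force is therefore N = mg cos 23.20° + F sin 23.20° = 135.108 + 65.781 = 200.889 N, and kinetic friction down the slope is μN = 0.3 × 200.889 = 60.267 N.
Along the incline: F cos 23.20° − mg sin 23.20° − μN = ma, so 153.490 − 57.903 − 60.267 = 15 a, giving a = 2.3547 m/s².

2.4 m/s²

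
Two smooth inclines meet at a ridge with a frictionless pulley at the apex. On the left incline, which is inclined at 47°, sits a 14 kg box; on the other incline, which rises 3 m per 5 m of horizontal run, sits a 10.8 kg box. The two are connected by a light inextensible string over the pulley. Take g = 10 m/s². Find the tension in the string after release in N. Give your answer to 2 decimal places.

Resolve each weight along its own incline: the 14 kg mass has component 14 × 10 × sin 47° = 102.390 N down its slope, and the 10.8 kg mass has 10.8 × 10 × sin 30.96° = 55.566 N down its slope.
The 14 kg side's 102.390 N exceeds the other side's 55.566 N, so that mass slides down and the 10.8 kg mass slides up. Taking that direction as positive, Newton's second law for the whole system gives 102.390 − 55.566 = (14 + 10.8) a, so a = 46.824 / 24.8 = 1.8881 m/s².
For the 10.8 kg mass (up-slope positive): T − 55.566 = 10.8 × 1.8881, so T = 75.957 N.

75.96 N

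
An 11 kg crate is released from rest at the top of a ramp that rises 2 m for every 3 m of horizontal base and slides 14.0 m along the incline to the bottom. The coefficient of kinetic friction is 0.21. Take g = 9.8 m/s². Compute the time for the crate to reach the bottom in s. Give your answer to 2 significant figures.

The weight component along the incline is mg sin 33.69° = 59.797 N and the normal force is N = mg cos 33.69° = 89.695 N.
Friction up the slope is f = μN = 0.21 × 89.695 = 18.836 N, so the net downslope force is 59.797 − 18.836 = 40.961 N and a = 40.961 / 11 = 3.7237 m/s².
Starting from rest, L = ½at², so t = √(2L/a) = √(2 × 14.0 / 3.7237) = 2.7422 s.

2.7 s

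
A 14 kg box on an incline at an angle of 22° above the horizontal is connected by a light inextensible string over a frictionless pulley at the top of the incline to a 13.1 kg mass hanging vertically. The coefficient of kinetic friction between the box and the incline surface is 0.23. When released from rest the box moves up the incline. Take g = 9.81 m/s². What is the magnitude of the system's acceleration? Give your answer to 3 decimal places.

1.763 m/s²

For the box on the incline: the weight component along the slope is m₁g sin 22° = 14 × 9.81 × 0.3746 = 51.448 N and the normal force is N = m₁g cos 22° = 127.339 N.
Kinetic friction opposes the box's motion up the incline: f = μN = 0.23 × 127.339 = 29.288 N acting down the slope.
Newton's second law for the box (up-slope positive): T − 51.448 − 29.288 = 14 a. For the hanging mass (downward positive): 13.1 × 9.81 − T = 13.1 a.
Adding the two equations eliminates T: 47.775 = 27.1 a, so a = 1.7629 m/s².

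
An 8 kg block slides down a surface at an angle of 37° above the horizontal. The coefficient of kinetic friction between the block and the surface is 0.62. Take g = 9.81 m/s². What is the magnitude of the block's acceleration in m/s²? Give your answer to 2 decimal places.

1.05 m/s²

Resolving the weight along the incline: the component pulling the block down the slope is mg sin 37° = 8 × 9.81 × 0.6018 = 47.229 N, and the normal force is N = mg cos 37° = 8 × 9.81 × 0.7986 = 62.674 N.
Kinetic friction acts up the slope with magnitude f = μN = 0.62 × 62.674 = 38.858 N.
Net force along the incline is 47.229 − 38.858 = 8.371 N, so a = 8.371 / 8 = 1.0464 m/s².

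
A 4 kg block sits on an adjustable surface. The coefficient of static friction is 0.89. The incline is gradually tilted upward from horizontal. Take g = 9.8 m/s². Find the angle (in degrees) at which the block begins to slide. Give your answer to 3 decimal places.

41.669°

At the threshold of sliding, static friction is at its maximum μ_s N and exactly balances the weight component along the incline: mg sin θ = μ_s mg cos θ.
Hence tan θ = μ_s = 0.89, so θ = arctan(0.89) = 41.6691°.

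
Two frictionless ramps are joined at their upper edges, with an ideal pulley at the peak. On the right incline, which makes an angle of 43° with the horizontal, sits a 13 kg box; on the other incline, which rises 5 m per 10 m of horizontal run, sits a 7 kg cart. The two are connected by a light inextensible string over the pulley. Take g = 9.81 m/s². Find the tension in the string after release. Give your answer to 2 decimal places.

Resolve each weight along its own incline: the 13 kg mass has component 13 × 9.81 × sin 43° = 86.975 N down its slope, and the 7 kg mass has 7 × 9.81 × sin 26.57° = 30.710 N down its slope.
The 13 kg side's 86.975 N exceeds the other side's 30.710 N, so that mass slides down and the 7 kg mass slides up. Taking that direction as positive, Newton's second law for the whole system gives 86.975 − 30.710 = (13 + 7) a, so a = 56.265 / 20 = 2.8133 m/s².
For the 7 kg mass (up-slope positive): T − 30.710 = 7 × 2.8133, so T = 50.403 N.

50.40 N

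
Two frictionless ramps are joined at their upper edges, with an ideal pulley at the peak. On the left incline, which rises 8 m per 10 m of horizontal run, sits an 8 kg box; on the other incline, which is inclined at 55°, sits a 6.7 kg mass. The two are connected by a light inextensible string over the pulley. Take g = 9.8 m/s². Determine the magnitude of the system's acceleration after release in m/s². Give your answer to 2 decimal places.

0.33 m/s²

Resolve each weight along its own incline: the 8 kg mass has component 8 × 9.8 × sin 38.66° = 48.976 N down its slope, and the 6.7 kg mass has 6.7 × 9.8 × sin 55° = 53.786 N down its slope.
The 6.7 kg side's 53.786 N exceeds the other side's 48.976 N, so that mass slides down and the 8 kg mass slides up. Taking that direction as positive, Newton's second law for the whole system gives 53.786 − 48.976 = (8 + 6.7) a, so a = 4.810 / 14.7 = 0.3272 m/s².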